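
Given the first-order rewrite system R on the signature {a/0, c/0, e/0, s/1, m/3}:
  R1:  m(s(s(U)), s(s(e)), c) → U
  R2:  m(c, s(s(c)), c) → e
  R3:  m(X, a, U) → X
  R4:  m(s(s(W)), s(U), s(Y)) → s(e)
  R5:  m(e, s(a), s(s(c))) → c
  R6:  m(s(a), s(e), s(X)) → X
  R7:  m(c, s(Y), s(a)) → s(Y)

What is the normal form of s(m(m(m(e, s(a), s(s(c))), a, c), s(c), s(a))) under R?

1. s(m(m(m(e, s(a), s(s(c))), a, c), s(c), s(a)))  →  s(m(m(e, s(a), s(s(c))), s(c), s(a)))   [R3 at 1.1]
2. s(m(m(e, s(a), s(s(c))), s(c), s(a)))  →  s(m(c, s(c), s(a)))   [R5 at 1.1]
3. s(m(c, s(c), s(a)))  →  s(s(c))   [R7 at 1]

s(s(c))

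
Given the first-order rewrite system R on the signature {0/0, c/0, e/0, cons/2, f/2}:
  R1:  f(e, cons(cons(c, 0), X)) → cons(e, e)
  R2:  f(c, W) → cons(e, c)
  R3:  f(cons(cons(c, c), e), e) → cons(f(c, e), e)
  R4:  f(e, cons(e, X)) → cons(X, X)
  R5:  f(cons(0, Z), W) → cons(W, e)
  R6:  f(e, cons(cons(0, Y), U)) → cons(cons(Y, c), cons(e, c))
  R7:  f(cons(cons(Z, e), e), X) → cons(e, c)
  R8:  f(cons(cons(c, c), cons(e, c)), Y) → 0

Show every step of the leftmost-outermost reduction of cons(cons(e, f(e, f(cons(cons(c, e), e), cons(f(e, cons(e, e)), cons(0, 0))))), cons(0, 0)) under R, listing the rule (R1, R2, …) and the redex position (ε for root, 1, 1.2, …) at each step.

cons(cons(e, cons(c, c)), cons(0, 0))

1. cons(cons(e, f(e, f(cons(cons(c, e), e), cons(f(e, cons(e, e)), cons(0, 0))))), cons(0, 0))  →  cons(cons(e, f(e, cons(e, c))), cons(0, 0))   [R7 at 1.2.2]
2. cons(cons(e, f(e, cons(e, c))), cons(0, 0))  →  cons(cons(e, cons(c, c)), cons(0, 0))   [R4 at 1.2]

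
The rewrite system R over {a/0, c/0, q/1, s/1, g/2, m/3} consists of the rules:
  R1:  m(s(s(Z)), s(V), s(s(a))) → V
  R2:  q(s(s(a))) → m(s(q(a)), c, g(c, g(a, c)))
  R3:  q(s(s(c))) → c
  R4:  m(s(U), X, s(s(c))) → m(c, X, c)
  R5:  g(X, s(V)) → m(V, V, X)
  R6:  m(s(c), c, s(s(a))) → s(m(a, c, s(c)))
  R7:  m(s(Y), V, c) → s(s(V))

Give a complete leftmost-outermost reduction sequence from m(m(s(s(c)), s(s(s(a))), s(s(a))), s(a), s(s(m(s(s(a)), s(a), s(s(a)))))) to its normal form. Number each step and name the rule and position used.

a

1. m(m(s(s(c)), s(s(s(a))), s(s(a))), s(a), s(s(m(s(s(a)), s(a), s(s(a))))))  →  m(s(s(a)), s(a), s(s(m(s(s(a)), s(a), s(s(a))))))   [R1 at 1]
2. m(s(s(a)), s(a), s(s(m(s(s(a)), s(a), s(s(a))))))  →  m(s(s(a)), s(a), s(s(a)))   [R1 at 3.1.1]
3. m(s(s(a)), s(a), s(s(a)))  →  a   [R1 at ε]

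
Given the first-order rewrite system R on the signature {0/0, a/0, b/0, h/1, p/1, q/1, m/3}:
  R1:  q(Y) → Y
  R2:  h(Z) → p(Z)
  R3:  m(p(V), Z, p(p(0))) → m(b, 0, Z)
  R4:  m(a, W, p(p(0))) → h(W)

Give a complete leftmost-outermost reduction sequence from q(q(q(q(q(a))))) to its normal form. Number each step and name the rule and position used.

a

1. q(q(q(q(q(a)))))  →  q(q(q(q(a))))   [R1 at ε]
2. q(q(q(q(a))))  →  q(q(q(a)))   [R1 at ε]
3. q(q(q(a)))  →  q(q(a))   [R1 at ε]
4. q(q(a))  →  q(a)   [R1 at ε]
5. q(a)  →  a   [R1 at ε]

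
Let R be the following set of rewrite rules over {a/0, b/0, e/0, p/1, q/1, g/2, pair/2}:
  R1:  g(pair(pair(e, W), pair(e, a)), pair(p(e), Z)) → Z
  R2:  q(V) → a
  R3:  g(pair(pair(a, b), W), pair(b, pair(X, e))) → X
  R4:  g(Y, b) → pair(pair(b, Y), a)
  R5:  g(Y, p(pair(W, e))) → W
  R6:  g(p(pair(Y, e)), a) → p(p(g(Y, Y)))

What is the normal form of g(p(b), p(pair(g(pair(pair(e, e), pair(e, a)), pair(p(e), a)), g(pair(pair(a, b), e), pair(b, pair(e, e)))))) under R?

1. g(p(b), p(pair(g(pair(pair(e, e), pair(e, a)), pair(p(e), a)), g(pair(pair(a, b), e), pair(b, pair(e, e))))))  →  g(p(b), p(pair(a, g(pair(pair(a, b), e), pair(b, pair(e, e))))))   [R1 at 2.1.1]
2. g(p(b), p(pair(a, g(pair(pair(a, b), e), pair(b, pair(e, e))))))  →  g(p(b), p(pair(a, e)))   [R3 at 2.1.2]
3. g(p(b), p(pair(a, e)))  →  a   [R5 at ε]

a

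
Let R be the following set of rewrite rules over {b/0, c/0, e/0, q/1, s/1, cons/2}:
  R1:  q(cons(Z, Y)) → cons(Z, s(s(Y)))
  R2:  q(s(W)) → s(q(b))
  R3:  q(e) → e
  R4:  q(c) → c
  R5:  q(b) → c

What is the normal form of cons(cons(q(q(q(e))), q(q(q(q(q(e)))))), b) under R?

cons(cons(e, e), b)

1. cons(cons(q(q(q(e))), q(q(q(q(q(e)))))), b)  →  cons(cons(q(q(e)), q(q(q(q(q(e)))))), b)   [R3 at 1.1.1.1]
2. cons(cons(q(q(e)), q(q(q(q(q(e)))))), b)  →  cons(cons(q(e), q(q(q(q(q(e)))))), b)   [R3 at 1.1.1]
3. cons(cons(q(e), q(q(q(q(q(e)))))), b)  →  cons(cons(e, q(q(q(q(q(e)))))), b)   [R3 at 1.1]
4. cons(cons(e, q(q(q(q(q(e)))))), b)  →  cons(cons(e, q(q(q(q(e))))), b)   [R3 at 1.2.1.1.1.1]
5. cons(cons(e, q(q(q(q(e))))), b)  →  cons(cons(e, q(q(q(e)))), b)   [R3 at 1.2.1.1.1]
6. cons(cons(e, q(q(q(e)))), b)  →  cons(cons(e, q(q(e))), b)   [R3 at 1.2.1.1]
7. cons(cons(e, q(q(e))), b)  →  cons(cons(e, q(e)), b)   [R3 at 1.2.1]
8. cons(cons(e, q(e)), b)  →  cons(cons(e, e), b)   [R3 at 1.2]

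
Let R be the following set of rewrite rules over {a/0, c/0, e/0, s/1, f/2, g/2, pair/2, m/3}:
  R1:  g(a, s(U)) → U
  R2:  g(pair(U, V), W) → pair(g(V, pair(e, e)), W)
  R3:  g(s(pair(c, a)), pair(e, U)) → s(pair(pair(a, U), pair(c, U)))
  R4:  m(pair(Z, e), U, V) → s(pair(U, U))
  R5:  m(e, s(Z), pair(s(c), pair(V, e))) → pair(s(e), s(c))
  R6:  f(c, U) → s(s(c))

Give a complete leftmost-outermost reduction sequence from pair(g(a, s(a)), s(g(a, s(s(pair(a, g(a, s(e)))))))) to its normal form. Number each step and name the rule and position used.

1. pair(g(a, s(a)), s(g(a, s(s(pair(a, g(a, s(e))))))))  →  pair(a, s(g(a, s(s(pair(a, g(a, s(e))))))))   [R1 at 1]
2. pair(a, s(g(a, s(s(pair(a, g(a, s(e))))))))  →  pair(a, s(s(pair(a, g(a, s(e))))))   [R1 at 2.1]
3. pair(a, s(s(pair(a, g(a, s(e))))))  →  pair(a, s(s(pair(a, e))))   [R1 at 2.1.1.2]

pair(a, s(s(pair(a, e))))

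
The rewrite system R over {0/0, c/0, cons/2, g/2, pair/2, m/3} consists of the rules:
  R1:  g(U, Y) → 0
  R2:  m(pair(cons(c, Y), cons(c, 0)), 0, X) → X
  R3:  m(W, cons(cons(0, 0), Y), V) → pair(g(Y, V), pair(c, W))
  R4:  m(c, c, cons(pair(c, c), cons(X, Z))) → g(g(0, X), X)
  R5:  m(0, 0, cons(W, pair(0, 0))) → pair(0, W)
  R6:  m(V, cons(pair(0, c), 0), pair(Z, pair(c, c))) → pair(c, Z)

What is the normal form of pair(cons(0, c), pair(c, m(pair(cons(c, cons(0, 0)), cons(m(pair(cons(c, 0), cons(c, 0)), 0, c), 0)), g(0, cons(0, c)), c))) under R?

pair(cons(0, c), pair(c, c))

1. pair(cons(0, c), pair(c, m(pair(cons(c, cons(0, 0)), cons(m(pair(cons(c, 0), cons(c, 0)), 0, c), 0)), g(0, cons(0, c)), c)))  →  pair(cons(0, c), pair(c, m(pair(cons(c, cons(0, 0)), cons(c, 0)), g(0, cons(0, c)), c)))   [R2 at 2.2.1.2.1]
2. pair(cons(0, c), pair(c, m(pair(cons(c, cons(0, 0)), cons(c, 0)), g(0, cons(0, c)), c)))  →  pair(cons(0, c), pair(c, m(pair(cons(c, cons(0, 0)), cons(c, 0)), 0, c)))   [R1 at 2.2.2]
3. pair(cons(0, c), pair(c, m(pair(cons(c, cons(0, 0)), cons(c, 0)), 0, c)))  →  pair(cons(0, c), pair(c, c))   [R2 at 2.2]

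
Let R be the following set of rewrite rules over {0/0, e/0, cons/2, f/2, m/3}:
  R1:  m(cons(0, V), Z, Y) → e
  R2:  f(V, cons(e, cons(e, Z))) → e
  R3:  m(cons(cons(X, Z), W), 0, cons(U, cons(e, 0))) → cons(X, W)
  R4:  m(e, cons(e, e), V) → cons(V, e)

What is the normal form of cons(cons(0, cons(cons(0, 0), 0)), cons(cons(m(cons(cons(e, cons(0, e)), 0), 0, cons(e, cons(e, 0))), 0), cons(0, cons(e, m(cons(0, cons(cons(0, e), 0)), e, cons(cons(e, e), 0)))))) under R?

1. cons(cons(0, cons(cons(0, 0), 0)), cons(cons(m(cons(cons(e, cons(0, e)), 0), 0, cons(e, cons(e, 0))), 0), cons(0, cons(e, m(cons(0, cons(cons(0, e), 0)), e, cons(cons(e, e), 0))))))  →  cons(cons(0, cons(cons(0, 0), 0)), cons(cons(cons(e, 0), 0), cons(0, cons(e, m(cons(0, cons(cons(0, e), 0)), e, cons(cons(e, e), 0))))))   [R3 at 2.1.1]
2. cons(cons(0, cons(cons(0, 0), 0)), cons(cons(cons(e, 0), 0), cons(0, cons(e, m(cons(0, cons(cons(0, e), 0)), e, cons(cons(e, e), 0))))))  →  cons(cons(0, cons(cons(0, 0), 0)), cons(cons(cons(e, 0), 0), cons(0, cons(e, e))))   [R1 at 2.2.2.2]

cons(cons(0, cons(cons(0, 0), 0)), cons(cons(cons(e, 0), 0), cons(0, cons(e, e))))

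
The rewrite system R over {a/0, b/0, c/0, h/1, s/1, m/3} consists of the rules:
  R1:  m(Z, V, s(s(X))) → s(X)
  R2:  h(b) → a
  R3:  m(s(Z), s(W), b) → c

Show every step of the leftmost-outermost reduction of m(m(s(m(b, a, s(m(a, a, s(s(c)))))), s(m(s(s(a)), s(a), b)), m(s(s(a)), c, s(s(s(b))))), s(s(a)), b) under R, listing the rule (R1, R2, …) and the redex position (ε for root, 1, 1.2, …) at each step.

c

1. m(m(s(m(b, a, s(m(a, a, s(s(c)))))), s(m(s(s(a)), s(a), b)), m(s(s(a)), c, s(s(s(b))))), s(s(a)), b)  →  m(m(s(m(b, a, s(s(c)))), s(m(s(s(a)), s(a), b)), m(s(s(a)), c, s(s(s(b))))), s(s(a)), b)   [R1 at 1.1.1.3.1]
2. m(m(s(m(b, a, s(s(c)))), s(m(s(s(a)), s(a), b)), m(s(s(a)), c, s(s(s(b))))), s(s(a)), b)  →  m(m(s(s(c)), s(m(s(s(a)), s(a), b)), m(s(s(a)), c, s(s(s(b))))), s(s(a)), b)   [R1 at 1.1.1]
3. m(m(s(s(c)), s(m(s(s(a)), s(a), b)), m(s(s(a)), c, s(s(s(b))))), s(s(a)), b)  →  m(m(s(s(c)), s(c), m(s(s(a)), c, s(s(s(b))))), s(s(a)), b)   [R3 at 1.2.1]
4. m(m(s(s(c)), s(c), m(s(s(a)), c, s(s(s(b))))), s(s(a)), b)  →  m(m(s(s(c)), s(c), s(s(b))), s(s(a)), b)   [R1 at 1.3]
5. m(m(s(s(c)), s(c), s(s(b))), s(s(a)), b)  →  m(s(b), s(s(a)), b)   [R1 at 1]
6. m(s(b), s(s(a)), b)  →  c   [R3 at ε]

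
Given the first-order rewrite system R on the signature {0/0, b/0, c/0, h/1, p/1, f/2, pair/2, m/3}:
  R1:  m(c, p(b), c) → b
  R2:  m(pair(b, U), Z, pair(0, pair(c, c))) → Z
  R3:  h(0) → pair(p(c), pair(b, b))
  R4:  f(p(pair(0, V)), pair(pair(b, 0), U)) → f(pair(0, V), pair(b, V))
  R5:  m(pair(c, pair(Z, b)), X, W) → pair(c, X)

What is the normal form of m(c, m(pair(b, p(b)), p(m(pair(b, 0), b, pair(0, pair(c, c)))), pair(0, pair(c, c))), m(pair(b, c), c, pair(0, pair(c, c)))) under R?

1. m(c, m(pair(b, p(b)), p(m(pair(b, 0), b, pair(0, pair(c, c)))), pair(0, pair(c, c))), m(pair(b, c), c, pair(0, pair(c, c))))  →  m(c, p(m(pair(b, 0), b, pair(0, pair(c, c)))), m(pair(b, c), c, pair(0, pair(c, c))))   [R2 at 2]
2. m(c, p(m(pair(b, 0), b, pair(0, pair(c, c)))), m(pair(b, c), c, pair(0, pair(c, c))))  →  m(c, p(b), m(pair(b, c), c, pair(0, pair(c, c))))   [R2 at 2.1]
3. m(c, p(b), m(pair(b, c), c, pair(0, pair(c, c))))  →  m(c, p(b), c)   [R2 at 3]
4. m(c, p(b), c)  →  b   [R1 at ε]

b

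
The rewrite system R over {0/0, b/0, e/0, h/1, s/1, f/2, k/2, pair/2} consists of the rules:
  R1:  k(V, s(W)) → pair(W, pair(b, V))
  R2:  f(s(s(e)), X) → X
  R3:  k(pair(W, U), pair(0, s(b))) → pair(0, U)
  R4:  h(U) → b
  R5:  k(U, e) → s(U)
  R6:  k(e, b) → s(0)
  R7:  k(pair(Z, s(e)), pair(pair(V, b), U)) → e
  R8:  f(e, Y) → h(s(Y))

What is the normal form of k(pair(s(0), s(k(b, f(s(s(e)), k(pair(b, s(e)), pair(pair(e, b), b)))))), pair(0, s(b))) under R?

pair(0, s(s(b)))

1. k(pair(s(0), s(k(b, f(s(s(e)), k(pair(b, s(e)), pair(pair(e, b), b)))))), pair(0, s(b)))  →  pair(0, s(k(b, f(s(s(e)), k(pair(b, s(e)), pair(pair(e, b), b))))))   [R3 at ε]
2. pair(0, s(k(b, f(s(s(e)), k(pair(b, s(e)), pair(pair(e, b), b))))))  →  pair(0, s(k(b, k(pair(b, s(e)), pair(pair(e, b), b)))))   [R2 at 2.1.2]
3. pair(0, s(k(b, k(pair(b, s(e)), pair(pair(e, b), b)))))  →  pair(0, s(k(b, e)))   [R7 at 2.1.2]
4. pair(0, s(k(b, e)))  →  pair(0, s(s(b)))   [R5 at 2.1]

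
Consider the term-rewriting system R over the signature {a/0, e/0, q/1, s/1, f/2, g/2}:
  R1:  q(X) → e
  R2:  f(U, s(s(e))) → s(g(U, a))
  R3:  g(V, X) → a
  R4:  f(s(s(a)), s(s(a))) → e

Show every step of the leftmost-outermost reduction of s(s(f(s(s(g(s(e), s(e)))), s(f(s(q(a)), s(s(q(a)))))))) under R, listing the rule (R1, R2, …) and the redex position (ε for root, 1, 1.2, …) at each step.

s(s(e))

1. s(s(f(s(s(g(s(e), s(e)))), s(f(s(q(a)), s(s(q(a))))))))  →  s(s(f(s(s(a)), s(f(s(q(a)), s(s(q(a))))))))   [R3 at 1.1.1.1.1]
2. s(s(f(s(s(a)), s(f(s(q(a)), s(s(q(a))))))))  →  s(s(f(s(s(a)), s(f(s(e), s(s(q(a))))))))   [R1 at 1.1.2.1.1.1]
3. s(s(f(s(s(a)), s(f(s(e), s(s(q(a))))))))  →  s(s(f(s(s(a)), s(f(s(e), s(s(e)))))))   [R1 at 1.1.2.1.2.1.1]
4. s(s(f(s(s(a)), s(f(s(e), s(s(e)))))))  →  s(s(f(s(s(a)), s(s(g(s(e), a))))))   [R2 at 1.1.2.1]
5. s(s(f(s(s(a)), s(s(g(s(e), a))))))  →  s(s(f(s(s(a)), s(s(a)))))   [R3 at 1.1.2.1.1]
6. s(s(f(s(s(a)), s(s(a)))))  →  s(s(e))   [R4 at 1.1]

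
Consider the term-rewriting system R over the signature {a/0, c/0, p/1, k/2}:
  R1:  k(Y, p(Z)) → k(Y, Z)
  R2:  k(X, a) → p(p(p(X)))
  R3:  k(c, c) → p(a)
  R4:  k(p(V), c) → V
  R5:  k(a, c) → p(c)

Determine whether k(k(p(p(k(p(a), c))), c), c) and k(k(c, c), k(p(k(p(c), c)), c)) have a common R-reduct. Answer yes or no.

Reduce t₁ = k(k(p(p(k(p(a), c))), c), c):
1. k(k(p(p(k(p(a), c))), c), c)  →  k(p(k(p(a), c)), c)   [R4 at 1]
2. k(p(k(p(a), c)), c)  →  k(p(a), c)   [R4 at ε]
3. k(p(a), c)  →  a   [R4 at ε]

Reduce t₂ = k(k(c, c), k(p(k(p(c), c)), c)):
1. k(k(c, c), k(p(k(p(c), c)), c))  →  k(p(a), k(p(k(p(c), c)), c))   [R3 at 1]
2. k(p(a), k(p(k(p(c), c)), c))  →  k(p(a), k(p(c), c))   [R4 at 2]
3. k(p(a), k(p(c), c))  →  k(p(a), c)   [R4 at 2]
4. k(p(a), c)  →  a   [R4 at ε]

yes — NF(t₁) = a, NF(t₂) = a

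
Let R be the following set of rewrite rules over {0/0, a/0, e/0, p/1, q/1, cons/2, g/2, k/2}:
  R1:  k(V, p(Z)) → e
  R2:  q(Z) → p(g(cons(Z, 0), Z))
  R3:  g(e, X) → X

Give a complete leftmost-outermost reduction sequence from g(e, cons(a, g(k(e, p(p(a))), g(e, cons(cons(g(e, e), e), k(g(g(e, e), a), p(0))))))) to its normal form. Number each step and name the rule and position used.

cons(a, cons(cons(e, e), e))

1. g(e, cons(a, g(k(e, p(p(a))), g(e, cons(cons(g(e, e), e), k(g(g(e, e), a), p(0)))))))  →  cons(a, g(k(e, p(p(a))), g(e, cons(cons(g(e, e), e), k(g(g(e, e), a), p(0))))))   [R3 at ε]
2. cons(a, g(k(e, p(p(a))), g(e, cons(cons(g(e, e), e), k(g(g(e, e), a), p(0))))))  →  cons(a, g(e, g(e, cons(cons(g(e, e), e), k(g(g(e, e), a), p(0))))))   [R1 at 2.1]
3. cons(a, g(e, g(e, cons(cons(g(e, e), e), k(g(g(e, e), a), p(0))))))  →  cons(a, g(e, cons(cons(g(e, e), e), k(g(g(e, e), a), p(0)))))   [R3 at 2]
4. cons(a, g(e, cons(cons(g(e, e), e), k(g(g(e, e), a), p(0)))))  →  cons(a, cons(cons(g(e, e), e), k(g(g(e, e), a), p(0))))   [R3 at 2]
5. cons(a, cons(cons(g(e, e), e), k(g(g(e, e), a), p(0))))  →  cons(a, cons(cons(e, e), k(g(g(e, e), a), p(0))))   [R3 at 2.1.1]
6. cons(a, cons(cons(e, e), k(g(g(e, e), a), p(0))))  →  cons(a, cons(cons(e, e), e))   [R1 at 2.2]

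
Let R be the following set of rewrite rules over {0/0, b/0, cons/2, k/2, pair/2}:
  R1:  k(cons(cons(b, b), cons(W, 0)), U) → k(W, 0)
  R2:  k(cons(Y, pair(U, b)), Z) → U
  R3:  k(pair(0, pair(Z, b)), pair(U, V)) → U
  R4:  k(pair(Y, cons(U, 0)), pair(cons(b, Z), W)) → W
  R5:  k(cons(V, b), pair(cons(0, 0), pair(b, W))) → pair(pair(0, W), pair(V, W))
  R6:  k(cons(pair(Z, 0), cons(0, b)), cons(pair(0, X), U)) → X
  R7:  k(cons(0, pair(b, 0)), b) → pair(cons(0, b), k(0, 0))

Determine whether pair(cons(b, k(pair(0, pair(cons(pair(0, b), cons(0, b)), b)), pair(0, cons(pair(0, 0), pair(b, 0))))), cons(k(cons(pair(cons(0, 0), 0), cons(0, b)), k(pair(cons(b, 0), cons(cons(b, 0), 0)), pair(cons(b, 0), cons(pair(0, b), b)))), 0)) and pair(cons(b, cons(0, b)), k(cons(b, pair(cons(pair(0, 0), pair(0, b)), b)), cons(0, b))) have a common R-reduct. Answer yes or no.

no — NF(t₁) = pair(cons(b, 0), cons(b, 0)), NF(t₂) = pair(cons(b, cons(0, b)), cons(pair(0, 0), pair(0, b)))

Reduce t₁ = pair(cons(b, k(pair(0, pair(cons(pair(0, b), cons(0, b)), b)), pair(0, cons(pair(0, 0), pair(b, 0))))), cons(k(cons(pair(cons(0, 0), 0), cons(0, b)), k(pair(cons(b, 0), cons(cons(b, 0), 0)), pair(cons(b, 0), cons(pair(0, b), b)))), 0)):
1. pair(cons(b, k(pair(0, pair(cons(pair(0, b), cons(0, b)), b)), pair(0, cons(pair(0, 0), pair(b, 0))))), cons(k(cons(pair(cons(0, 0), 0), cons(0, b)), k(pair(cons(b, 0), cons(cons(b, 0), 0)), pair(cons(b, 0), cons(pair(0, b), b)))), 0))  →  pair(cons(b, 0), cons(k(cons(pair(cons(0, 0), 0), cons(0, b)), k(pair(cons(b, 0), cons(cons(b, 0), 0)), pair(cons(b, 0), cons(pair(0, b), b)))), 0))   [R3 at 1.2]
2. pair(cons(b, 0), cons(k(cons(pair(cons(0, 0), 0), cons(0, b)), k(pair(cons(b, 0), cons(cons(b, 0), 0)), pair(cons(b, 0), cons(pair(0, b), b)))), 0))  →  pair(cons(b, 0), cons(k(cons(pair(cons(0, 0), 0), cons(0, b)), cons(pair(0, b), b)), 0))   [R4 at 2.1.2]
3. pair(cons(b, 0), cons(k(cons(pair(cons(0, 0), 0), cons(0, b)), cons(pair(0, b), b)), 0))  →  pair(cons(b, 0), cons(b, 0))   [R6 at 2.1]

Reduce t₂ = pair(cons(b, cons(0, b)), k(cons(b, pair(cons(pair(0, 0), pair(0, b)), b)), cons(0, b))):
1. pair(cons(b, cons(0, b)), k(cons(b, pair(cons(pair(0, 0), pair(0, b)), b)), cons(0, b)))  →  pair(cons(b, cons(0, b)), cons(pair(0, 0), pair(0, b)))   [R2 at 2]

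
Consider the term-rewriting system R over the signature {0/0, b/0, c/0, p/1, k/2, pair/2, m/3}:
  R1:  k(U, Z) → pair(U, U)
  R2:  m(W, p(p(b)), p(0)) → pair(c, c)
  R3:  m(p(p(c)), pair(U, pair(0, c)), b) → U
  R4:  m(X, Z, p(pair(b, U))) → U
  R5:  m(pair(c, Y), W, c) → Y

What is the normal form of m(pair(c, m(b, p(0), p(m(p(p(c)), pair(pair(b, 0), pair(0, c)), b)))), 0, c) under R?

1. m(pair(c, m(b, p(0), p(m(p(p(c)), pair(pair(b, 0), pair(0, c)), b)))), 0, c)  →  m(b, p(0), p(m(p(p(c)), pair(pair(b, 0), pair(0, c)), b)))   [R5 at ε]
2. m(b, p(0), p(m(p(p(c)), pair(pair(b, 0), pair(0, c)), b)))  →  m(b, p(0), p(pair(b, 0)))   [R3 at 3.1]
3. m(b, p(0), p(pair(b, 0)))  →  0   [R4 at ε]

0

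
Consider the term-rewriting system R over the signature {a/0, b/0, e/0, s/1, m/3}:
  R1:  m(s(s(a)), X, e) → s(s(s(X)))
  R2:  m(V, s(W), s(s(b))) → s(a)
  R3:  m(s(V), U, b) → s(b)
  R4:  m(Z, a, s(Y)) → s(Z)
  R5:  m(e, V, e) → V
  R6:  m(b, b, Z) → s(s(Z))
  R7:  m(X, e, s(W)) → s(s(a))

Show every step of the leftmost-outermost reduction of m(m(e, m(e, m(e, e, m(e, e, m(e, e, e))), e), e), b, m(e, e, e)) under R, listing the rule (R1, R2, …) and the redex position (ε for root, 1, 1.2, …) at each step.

b

1. m(m(e, m(e, m(e, e, m(e, e, m(e, e, e))), e), e), b, m(e, e, e))  →  m(m(e, m(e, e, m(e, e, m(e, e, e))), e), b, m(e, e, e))   [R5 at 1]
2. m(m(e, m(e, e, m(e, e, m(e, e, e))), e), b, m(e, e, e))  →  m(m(e, e, m(e, e, m(e, e, e))), b, m(e, e, e))   [R5 at 1]
3. m(m(e, e, m(e, e, m(e, e, e))), b, m(e, e, e))  →  m(m(e, e, m(e, e, e)), b, m(e, e, e))   [R5 at 1.3.3]
4. m(m(e, e, m(e, e, e)), b, m(e, e, e))  →  m(m(e, e, e), b, m(e, e, e))   [R5 at 1.3]
5. m(m(e, e, e), b, m(e, e, e))  →  m(e, b, m(e, e, e))   [R5 at 1]
6. m(e, b, m(e, e, e))  →  m(e, b, e)   [R5 at 3]
7. m(e, b, e)  →  b   [R5 at ε]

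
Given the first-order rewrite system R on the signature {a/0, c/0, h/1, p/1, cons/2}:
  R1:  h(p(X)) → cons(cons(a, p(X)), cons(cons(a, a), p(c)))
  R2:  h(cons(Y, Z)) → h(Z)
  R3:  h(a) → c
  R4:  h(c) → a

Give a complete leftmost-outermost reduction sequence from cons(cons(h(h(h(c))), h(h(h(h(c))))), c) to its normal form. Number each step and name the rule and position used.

1. cons(cons(h(h(h(c))), h(h(h(h(c))))), c)  →  cons(cons(h(h(a)), h(h(h(h(c))))), c)   [R4 at 1.1.1.1]
2. cons(cons(h(h(a)), h(h(h(h(c))))), c)  →  cons(cons(h(c), h(h(h(h(c))))), c)   [R3 at 1.1.1]
3. cons(cons(h(c), h(h(h(h(c))))), c)  →  cons(cons(a, h(h(h(h(c))))), c)   [R4 at 1.1]
4. cons(cons(a, h(h(h(h(c))))), c)  →  cons(cons(a, h(h(h(a)))), c)   [R4 at 1.2.1.1.1]
5. cons(cons(a, h(h(h(a)))), c)  →  cons(cons(a, h(h(c))), c)   [R3 at 1.2.1.1]
6. cons(cons(a, h(h(c))), c)  →  cons(cons(a, h(a)), c)   [R4 at 1.2.1]
7. cons(cons(a, h(a)), c)  →  cons(cons(a, c), c)   [R3 at 1.2]

cons(cons(a, c), c)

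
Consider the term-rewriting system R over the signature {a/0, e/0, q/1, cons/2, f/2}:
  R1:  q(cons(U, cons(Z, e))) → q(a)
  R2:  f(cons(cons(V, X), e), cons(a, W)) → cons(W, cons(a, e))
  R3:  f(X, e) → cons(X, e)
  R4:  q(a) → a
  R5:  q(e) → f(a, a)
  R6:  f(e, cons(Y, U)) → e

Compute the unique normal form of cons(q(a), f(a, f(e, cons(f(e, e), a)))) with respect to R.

cons(a, cons(a, e))

1. cons(q(a), f(a, f(e, cons(f(e, e), a))))  →  cons(a, f(a, f(e, cons(f(e, e), a))))   [R4 at 1]
2. cons(a, f(a, f(e, cons(f(e, e), a))))  →  cons(a, f(a, e))   [R6 at 2.2]
3. cons(a, f(a, e))  →  cons(a, cons(a, e))   [R3 at 2]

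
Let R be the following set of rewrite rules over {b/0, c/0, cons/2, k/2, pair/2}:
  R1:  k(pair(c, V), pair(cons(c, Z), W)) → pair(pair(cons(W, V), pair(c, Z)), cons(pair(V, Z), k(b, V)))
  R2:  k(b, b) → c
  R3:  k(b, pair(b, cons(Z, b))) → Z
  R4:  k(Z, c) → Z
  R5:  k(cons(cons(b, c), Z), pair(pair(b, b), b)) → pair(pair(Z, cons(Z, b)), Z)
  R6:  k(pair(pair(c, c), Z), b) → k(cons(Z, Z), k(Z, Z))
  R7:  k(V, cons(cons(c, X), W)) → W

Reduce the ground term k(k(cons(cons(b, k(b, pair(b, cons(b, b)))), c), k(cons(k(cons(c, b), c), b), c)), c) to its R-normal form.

1. k(k(cons(cons(b, k(b, pair(b, cons(b, b)))), c), k(cons(k(cons(c, b), c), b), c)), c)  →  k(cons(cons(b, k(b, pair(b, cons(b, b)))), c), k(cons(k(cons(c, b), c), b), c))   [R4 at ε]
2. k(cons(cons(b, k(b, pair(b, cons(b, b)))), c), k(cons(k(cons(c, b), c), b), c))  →  k(cons(cons(b, b), c), k(cons(k(cons(c, b), c), b), c))   [R3 at 1.1.2]
3. k(cons(cons(b, b), c), k(cons(k(cons(c, b), c), b), c))  →  k(cons(cons(b, b), c), cons(k(cons(c, b), c), b))   [R4 at 2]
4. k(cons(cons(b, b), c), cons(k(cons(c, b), c), b))  →  k(cons(cons(b, b), c), cons(cons(c, b), b))   [R4 at 2.1]
5. k(cons(cons(b, b), c), cons(cons(c, b), b))  →  b   [R7 at ε]

b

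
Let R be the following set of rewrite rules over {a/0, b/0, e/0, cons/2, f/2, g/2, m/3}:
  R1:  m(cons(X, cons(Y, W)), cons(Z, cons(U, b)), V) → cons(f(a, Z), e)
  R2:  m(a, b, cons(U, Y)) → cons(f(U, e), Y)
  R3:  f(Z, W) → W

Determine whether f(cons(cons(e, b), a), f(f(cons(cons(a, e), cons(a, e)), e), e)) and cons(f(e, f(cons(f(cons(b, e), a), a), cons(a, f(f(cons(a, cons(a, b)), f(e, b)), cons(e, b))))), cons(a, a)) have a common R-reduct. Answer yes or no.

Reduce t₁ = f(cons(cons(e, b), a), f(f(cons(cons(a, e), cons(a, e)), e), e)):
1. f(cons(cons(e, b), a), f(f(cons(cons(a, e), cons(a, e)), e), e))  →  f(f(cons(cons(a, e), cons(a, e)), e), e)   [R3 at ε]
2. f(f(cons(cons(a, e), cons(a, e)), e), e)  →  e   [R3 at ε]

Reduce t₂ = cons(f(e, f(cons(f(cons(b, e), a), a), cons(a, f(f(cons(a, cons(a, b)), f(e, b)), cons(e, b))))), cons(a, a)):
1. cons(f(e, f(cons(f(cons(b, e), a), a), cons(a, f(f(cons(a, cons(a, b)), f(e, b)), cons(e, b))))), cons(a, a))  →  cons(f(cons(f(cons(b, e), a), a), cons(a, f(f(cons(a, cons(a, b)), f(e, b)), cons(e, b)))), cons(a, a))   [R3 at 1]
2. cons(f(cons(f(cons(b, e), a), a), cons(a, f(f(cons(a, cons(a, b)), f(e, b)), cons(e, b)))), cons(a, a))  →  cons(cons(a, f(f(cons(a, cons(a, b)), f(e, b)), cons(e, b))), cons(a, a))   [R3 at 1]
3. cons(cons(a, f(f(cons(a, cons(a, b)), f(e, b)), cons(e, b))), cons(a, a))  →  cons(cons(a, cons(e, b)), cons(a, a))   [R3 at 1.2]

no — NF(t₁) = e, NF(t₂) = cons(cons(a, cons(e, b)), cons(a, a))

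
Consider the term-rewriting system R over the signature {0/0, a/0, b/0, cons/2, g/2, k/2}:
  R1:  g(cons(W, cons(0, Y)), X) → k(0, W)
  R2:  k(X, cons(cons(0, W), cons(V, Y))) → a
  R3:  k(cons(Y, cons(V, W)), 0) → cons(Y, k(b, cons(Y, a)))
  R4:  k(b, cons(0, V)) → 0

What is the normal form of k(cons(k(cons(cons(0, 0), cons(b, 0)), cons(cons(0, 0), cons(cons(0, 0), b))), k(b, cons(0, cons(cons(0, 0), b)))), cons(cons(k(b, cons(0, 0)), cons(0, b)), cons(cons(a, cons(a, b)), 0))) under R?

1. k(cons(k(cons(cons(0, 0), cons(b, 0)), cons(cons(0, 0), cons(cons(0, 0), b))), k(b, cons(0, cons(cons(0, 0), b)))), cons(cons(k(b, cons(0, 0)), cons(0, b)), cons(cons(a, cons(a, b)), 0)))  →  k(cons(a, k(b, cons(0, cons(cons(0, 0), b)))), cons(cons(k(b, cons(0, 0)), cons(0, b)), cons(cons(a, cons(a, b)), 0)))   [R2 at 1.1]
2. k(cons(a, k(b, cons(0, cons(cons(0, 0), b)))), cons(cons(k(b, cons(0, 0)), cons(0, b)), cons(cons(a, cons(a, b)), 0)))  →  k(cons(a, 0), cons(cons(k(b, cons(0, 0)), cons(0, b)), cons(cons(a, cons(a, b)), 0)))   [R4 at 1.2]
3. k(cons(a, 0), cons(cons(k(b, cons(0, 0)), cons(0, b)), cons(cons(a, cons(a, b)), 0)))  →  k(cons(a, 0), cons(cons(0, cons(0, b)), cons(cons(a, cons(a, b)), 0)))   [R4 at 2.1.1]
4. k(cons(a, 0), cons(cons(0, cons(0, b)), cons(cons(a, cons(a, b)), 0)))  →  a   [R2 at ε]

a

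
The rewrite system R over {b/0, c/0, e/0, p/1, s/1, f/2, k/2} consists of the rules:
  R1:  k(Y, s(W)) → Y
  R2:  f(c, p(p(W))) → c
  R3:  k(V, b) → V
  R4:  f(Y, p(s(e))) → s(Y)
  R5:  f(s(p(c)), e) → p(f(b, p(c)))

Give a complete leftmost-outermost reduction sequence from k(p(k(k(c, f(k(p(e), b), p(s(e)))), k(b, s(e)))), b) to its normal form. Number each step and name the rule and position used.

p(c)

1. k(p(k(k(c, f(k(p(e), b), p(s(e)))), k(b, s(e)))), b)  →  p(k(k(c, f(k(p(e), b), p(s(e)))), k(b, s(e))))   [R3 at ε]
2. p(k(k(c, f(k(p(e), b), p(s(e)))), k(b, s(e))))  →  p(k(k(c, s(k(p(e), b))), k(b, s(e))))   [R4 at 1.1.2]
3. p(k(k(c, s(k(p(e), b))), k(b, s(e))))  →  p(k(c, k(b, s(e))))   [R1 at 1.1]
4. p(k(c, k(b, s(e))))  →  p(k(c, b))   [R1 at 1.2]
5. p(k(c, b))  →  p(c)   [R3 at 1]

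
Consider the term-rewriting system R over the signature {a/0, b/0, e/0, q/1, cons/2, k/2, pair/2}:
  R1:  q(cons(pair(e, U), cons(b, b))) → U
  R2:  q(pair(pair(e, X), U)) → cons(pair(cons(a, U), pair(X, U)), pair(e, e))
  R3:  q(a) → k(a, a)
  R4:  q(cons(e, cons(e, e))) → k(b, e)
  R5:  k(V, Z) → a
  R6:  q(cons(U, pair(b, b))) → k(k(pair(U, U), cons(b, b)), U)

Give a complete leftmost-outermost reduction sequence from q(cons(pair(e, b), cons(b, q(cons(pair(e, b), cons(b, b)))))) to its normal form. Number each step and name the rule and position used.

1. q(cons(pair(e, b), cons(b, q(cons(pair(e, b), cons(b, b))))))  →  q(cons(pair(e, b), cons(b, b)))   [R1 at 1.2.2]
2. q(cons(pair(e, b), cons(b, b)))  →  b   [R1 at ε]

b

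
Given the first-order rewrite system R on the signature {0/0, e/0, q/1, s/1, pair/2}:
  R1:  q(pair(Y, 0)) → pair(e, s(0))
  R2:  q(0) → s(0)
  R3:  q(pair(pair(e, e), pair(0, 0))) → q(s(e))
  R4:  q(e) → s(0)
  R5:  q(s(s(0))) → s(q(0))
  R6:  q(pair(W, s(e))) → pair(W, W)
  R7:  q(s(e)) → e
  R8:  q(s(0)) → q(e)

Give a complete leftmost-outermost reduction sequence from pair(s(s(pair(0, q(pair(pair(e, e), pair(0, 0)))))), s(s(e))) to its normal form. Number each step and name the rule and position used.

pair(s(s(pair(0, e))), s(s(e)))

1. pair(s(s(pair(0, q(pair(pair(e, e), pair(0, 0)))))), s(s(e)))  →  pair(s(s(pair(0, q(s(e))))), s(s(e)))   [R3 at 1.1.1.2]
2. pair(s(s(pair(0, q(s(e))))), s(s(e)))  →  pair(s(s(pair(0, e))), s(s(e)))   [R7 at 1.1.1.2]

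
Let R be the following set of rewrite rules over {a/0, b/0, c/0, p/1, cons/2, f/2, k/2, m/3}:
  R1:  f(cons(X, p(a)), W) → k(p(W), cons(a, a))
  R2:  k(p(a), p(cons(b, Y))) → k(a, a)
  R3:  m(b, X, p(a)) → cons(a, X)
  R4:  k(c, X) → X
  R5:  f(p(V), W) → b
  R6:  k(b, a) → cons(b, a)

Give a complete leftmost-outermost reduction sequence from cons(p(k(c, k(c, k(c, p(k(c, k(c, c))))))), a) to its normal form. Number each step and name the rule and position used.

cons(p(p(c)), a)

1. cons(p(k(c, k(c, k(c, p(k(c, k(c, c))))))), a)  →  cons(p(k(c, k(c, p(k(c, k(c, c)))))), a)   [R4 at 1.1]
2. cons(p(k(c, k(c, p(k(c, k(c, c)))))), a)  →  cons(p(k(c, p(k(c, k(c, c))))), a)   [R4 at 1.1]
3. cons(p(k(c, p(k(c, k(c, c))))), a)  →  cons(p(p(k(c, k(c, c)))), a)   [R4 at 1.1]
4. cons(p(p(k(c, k(c, c)))), a)  →  cons(p(p(k(c, c))), a)   [R4 at 1.1.1]
5. cons(p(p(k(c, c))), a)  →  cons(p(p(c)), a)   [R4 at 1.1.1]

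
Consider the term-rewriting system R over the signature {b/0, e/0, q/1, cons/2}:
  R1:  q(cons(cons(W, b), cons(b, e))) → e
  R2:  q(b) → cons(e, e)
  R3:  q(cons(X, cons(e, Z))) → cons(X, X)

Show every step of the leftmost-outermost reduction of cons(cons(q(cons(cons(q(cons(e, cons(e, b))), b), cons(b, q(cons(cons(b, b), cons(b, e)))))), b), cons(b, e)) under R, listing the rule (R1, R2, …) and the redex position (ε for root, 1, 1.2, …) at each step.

1. cons(cons(q(cons(cons(q(cons(e, cons(e, b))), b), cons(b, q(cons(cons(b, b), cons(b, e)))))), b), cons(b, e))  →  cons(cons(q(cons(cons(cons(e, e), b), cons(b, q(cons(cons(b, b), cons(b, e)))))), b), cons(b, e))   [R3 at 1.1.1.1.1]
2. cons(cons(q(cons(cons(cons(e, e), b), cons(b, q(cons(cons(b, b), cons(b, e)))))), b), cons(b, e))  →  cons(cons(q(cons(cons(cons(e, e), b), cons(b, e))), b), cons(b, e))   [R1 at 1.1.1.2.2]
3. cons(cons(q(cons(cons(cons(e, e), b), cons(b, e))), b), cons(b, e))  →  cons(cons(e, b), cons(b, e))   [R1 at 1.1]

cons(cons(e, b), cons(b, e))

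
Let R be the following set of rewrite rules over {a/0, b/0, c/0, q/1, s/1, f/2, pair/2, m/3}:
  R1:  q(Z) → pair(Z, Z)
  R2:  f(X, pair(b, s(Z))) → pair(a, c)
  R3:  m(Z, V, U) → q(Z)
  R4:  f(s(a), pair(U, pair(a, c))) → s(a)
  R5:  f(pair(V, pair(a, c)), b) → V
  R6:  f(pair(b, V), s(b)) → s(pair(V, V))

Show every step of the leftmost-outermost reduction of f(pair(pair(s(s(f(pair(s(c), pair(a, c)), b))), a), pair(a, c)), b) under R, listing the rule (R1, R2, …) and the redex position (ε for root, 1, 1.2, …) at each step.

1. f(pair(pair(s(s(f(pair(s(c), pair(a, c)), b))), a), pair(a, c)), b)  →  pair(s(s(f(pair(s(c), pair(a, c)), b))), a)   [R5 at ε]
2. pair(s(s(f(pair(s(c), pair(a, c)), b))), a)  →  pair(s(s(s(c))), a)   [R5 at 1.1.1]

pair(s(s(s(c))), a)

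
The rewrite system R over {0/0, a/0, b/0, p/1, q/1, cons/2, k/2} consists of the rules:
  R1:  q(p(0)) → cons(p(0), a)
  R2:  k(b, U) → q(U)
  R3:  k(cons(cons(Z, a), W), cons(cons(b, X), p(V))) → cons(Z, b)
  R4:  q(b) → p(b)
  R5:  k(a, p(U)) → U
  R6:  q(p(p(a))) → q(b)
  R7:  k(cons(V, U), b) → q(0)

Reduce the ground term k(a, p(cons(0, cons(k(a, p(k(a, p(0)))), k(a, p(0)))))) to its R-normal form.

1. k(a, p(cons(0, cons(k(a, p(k(a, p(0)))), k(a, p(0))))))  →  cons(0, cons(k(a, p(k(a, p(0)))), k(a, p(0))))   [R5 at ε]
2. cons(0, cons(k(a, p(k(a, p(0)))), k(a, p(0))))  →  cons(0, cons(k(a, p(0)), k(a, p(0))))   [R5 at 2.1]
3. cons(0, cons(k(a, p(0)), k(a, p(0))))  →  cons(0, cons(0, k(a, p(0))))   [R5 at 2.1]
4. cons(0, cons(0, k(a, p(0))))  →  cons(0, cons(0, 0))   [R5 at 2.2]

cons(0, cons(0, 0))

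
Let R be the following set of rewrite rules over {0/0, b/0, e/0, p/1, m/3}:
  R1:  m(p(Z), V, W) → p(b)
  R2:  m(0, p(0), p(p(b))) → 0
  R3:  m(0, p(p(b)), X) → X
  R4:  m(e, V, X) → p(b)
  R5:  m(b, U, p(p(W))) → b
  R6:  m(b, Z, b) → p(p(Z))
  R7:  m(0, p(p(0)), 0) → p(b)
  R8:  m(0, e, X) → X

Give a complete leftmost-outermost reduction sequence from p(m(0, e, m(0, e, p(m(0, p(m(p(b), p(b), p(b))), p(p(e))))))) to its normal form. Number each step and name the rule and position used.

p(p(p(p(e))))

1. p(m(0, e, m(0, e, p(m(0, p(m(p(b), p(b), p(b))), p(p(e)))))))  →  p(m(0, e, p(m(0, p(m(p(b), p(b), p(b))), p(p(e))))))   [R8 at 1]
2. p(m(0, e, p(m(0, p(m(p(b), p(b), p(b))), p(p(e))))))  →  p(p(m(0, p(m(p(b), p(b), p(b))), p(p(e)))))   [R8 at 1]
3. p(p(m(0, p(m(p(b), p(b), p(b))), p(p(e)))))  →  p(p(m(0, p(p(b)), p(p(e)))))   [R1 at 1.1.2.1]
4. p(p(m(0, p(p(b)), p(p(e)))))  →  p(p(p(p(e))))   [R3 at 1.1]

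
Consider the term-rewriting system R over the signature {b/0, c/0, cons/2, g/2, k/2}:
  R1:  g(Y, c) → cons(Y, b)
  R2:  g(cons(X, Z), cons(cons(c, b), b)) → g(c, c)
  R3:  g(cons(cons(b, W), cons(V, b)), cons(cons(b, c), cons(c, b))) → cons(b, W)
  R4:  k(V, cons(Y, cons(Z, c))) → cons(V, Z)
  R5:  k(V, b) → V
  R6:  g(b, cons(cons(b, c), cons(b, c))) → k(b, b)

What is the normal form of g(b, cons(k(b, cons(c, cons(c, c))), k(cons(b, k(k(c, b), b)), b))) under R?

1. g(b, cons(k(b, cons(c, cons(c, c))), k(cons(b, k(k(c, b), b)), b)))  →  g(b, cons(cons(b, c), k(cons(b, k(k(c, b), b)), b)))   [R4 at 2.1]
2. g(b, cons(cons(b, c), k(cons(b, k(k(c, b), b)), b)))  →  g(b, cons(cons(b, c), cons(b, k(k(c, b), b))))   [R5 at 2.2]
3. g(b, cons(cons(b, c), cons(b, k(k(c, b), b))))  →  g(b, cons(cons(b, c), cons(b, k(c, b))))   [R5 at 2.2.2]
4. g(b, cons(cons(b, c), cons(b, k(c, b))))  →  g(b, cons(cons(b, c), cons(b, c)))   [R5 at 2.2.2]
5. g(b, cons(cons(b, c), cons(b, c)))  →  k(b, b)   [R6 at ε]
6. k(b, b)  →  b   [R5 at ε]

b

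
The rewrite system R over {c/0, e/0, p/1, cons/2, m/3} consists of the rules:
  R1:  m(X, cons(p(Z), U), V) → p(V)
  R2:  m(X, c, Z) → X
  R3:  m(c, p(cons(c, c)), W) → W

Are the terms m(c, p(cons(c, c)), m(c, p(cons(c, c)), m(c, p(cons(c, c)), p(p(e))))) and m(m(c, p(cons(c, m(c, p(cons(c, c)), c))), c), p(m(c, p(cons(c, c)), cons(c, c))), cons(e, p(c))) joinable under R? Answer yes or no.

no — NF(t₁) = p(p(e)), NF(t₂) = cons(e, p(c))

Reduce t₁ = m(c, p(cons(c, c)), m(c, p(cons(c, c)), m(c, p(cons(c, c)), p(p(e))))):
1. m(c, p(cons(c, c)), m(c, p(cons(c, c)), m(c, p(cons(c, c)), p(p(e)))))  →  m(c, p(cons(c, c)), m(c, p(cons(c, c)), p(p(e))))   [R3 at ε]
2. m(c, p(cons(c, c)), m(c, p(cons(c, c)), p(p(e))))  →  m(c, p(cons(c, c)), p(p(e)))   [R3 at ε]
3. m(c, p(cons(c, c)), p(p(e)))  →  p(p(e))   [R3 at ε]

Reduce t₂ = m(m(c, p(cons(c, m(c, p(cons(c, c)), c))), c), p(m(c, p(cons(c, c)), cons(c, c))), cons(e, p(c))):
1. m(m(c, p(cons(c, m(c, p(cons(c, c)), c))), c), p(m(c, p(cons(c, c)), cons(c, c))), cons(e, p(c)))  →  m(m(c, p(cons(c, c)), c), p(m(c, p(cons(c, c)), cons(c, c))), cons(e, p(c)))   [R3 at 1.2.1.2]
2. m(m(c, p(cons(c, c)), c), p(m(c, p(cons(c, c)), cons(c, c))), cons(e, p(c)))  →  m(c, p(m(c, p(cons(c, c)), cons(c, c))), cons(e, p(c)))   [R3 at 1]
3. m(c, p(m(c, p(cons(c, c)), cons(c, c))), cons(e, p(c)))  →  m(c, p(cons(c, c)), cons(e, p(c)))   [R3 at 2.1]
4. m(c, p(cons(c, c)), cons(e, p(c)))  →  cons(e, p(c))   [R3 at ε]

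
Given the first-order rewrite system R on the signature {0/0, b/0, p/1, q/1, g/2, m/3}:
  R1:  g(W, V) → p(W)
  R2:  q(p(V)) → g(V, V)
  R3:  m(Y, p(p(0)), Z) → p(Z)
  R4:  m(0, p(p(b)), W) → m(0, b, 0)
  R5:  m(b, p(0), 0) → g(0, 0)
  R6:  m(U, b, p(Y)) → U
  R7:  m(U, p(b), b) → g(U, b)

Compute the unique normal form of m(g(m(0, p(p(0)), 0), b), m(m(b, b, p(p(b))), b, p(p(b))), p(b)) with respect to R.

p(p(0))

1. m(g(m(0, p(p(0)), 0), b), m(m(b, b, p(p(b))), b, p(p(b))), p(b))  →  m(p(m(0, p(p(0)), 0)), m(m(b, b, p(p(b))), b, p(p(b))), p(b))   [R1 at 1]
2. m(p(m(0, p(p(0)), 0)), m(m(b, b, p(p(b))), b, p(p(b))), p(b))  →  m(p(p(0)), m(m(b, b, p(p(b))), b, p(p(b))), p(b))   [R3 at 1.1]
3. m(p(p(0)), m(m(b, b, p(p(b))), b, p(p(b))), p(b))  →  m(p(p(0)), m(b, b, p(p(b))), p(b))   [R6 at 2]
4. m(p(p(0)), m(b, b, p(p(b))), p(b))  →  m(p(p(0)), b, p(b))   [R6 at 2]
5. m(p(p(0)), b, p(b))  →  p(p(0))   [R6 at ε]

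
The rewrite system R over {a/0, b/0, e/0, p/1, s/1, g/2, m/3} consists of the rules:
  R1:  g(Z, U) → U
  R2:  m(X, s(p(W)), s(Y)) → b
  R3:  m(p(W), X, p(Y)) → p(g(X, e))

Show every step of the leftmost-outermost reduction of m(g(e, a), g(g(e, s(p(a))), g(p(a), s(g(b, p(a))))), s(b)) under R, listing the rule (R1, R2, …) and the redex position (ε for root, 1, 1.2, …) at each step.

1. m(g(e, a), g(g(e, s(p(a))), g(p(a), s(g(b, p(a))))), s(b))  →  m(a, g(g(e, s(p(a))), g(p(a), s(g(b, p(a))))), s(b))   [R1 at 1]
2. m(a, g(g(e, s(p(a))), g(p(a), s(g(b, p(a))))), s(b))  →  m(a, g(p(a), s(g(b, p(a)))), s(b))   [R1 at 2]
3. m(a, g(p(a), s(g(b, p(a)))), s(b))  →  m(a, s(g(b, p(a))), s(b))   [R1 at 2]
4. m(a, s(g(b, p(a))), s(b))  →  m(a, s(p(a)), s(b))   [R1 at 2.1]
5. m(a, s(p(a)), s(b))  →  b   [R2 at ε]

b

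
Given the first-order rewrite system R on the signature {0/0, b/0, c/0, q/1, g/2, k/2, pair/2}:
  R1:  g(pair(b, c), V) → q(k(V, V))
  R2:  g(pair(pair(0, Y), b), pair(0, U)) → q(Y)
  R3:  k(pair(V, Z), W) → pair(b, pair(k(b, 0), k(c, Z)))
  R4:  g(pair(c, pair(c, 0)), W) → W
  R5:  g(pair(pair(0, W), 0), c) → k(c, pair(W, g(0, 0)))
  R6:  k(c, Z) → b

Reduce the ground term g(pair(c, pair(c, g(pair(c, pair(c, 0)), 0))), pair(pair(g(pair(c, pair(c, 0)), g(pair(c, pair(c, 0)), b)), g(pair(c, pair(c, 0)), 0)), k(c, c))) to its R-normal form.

pair(pair(b, 0), b)

1. g(pair(c, pair(c, g(pair(c, pair(c, 0)), 0))), pair(pair(g(pair(c, pair(c, 0)), g(pair(c, pair(c, 0)), b)), g(pair(c, pair(c, 0)), 0)), k(c, c)))  →  g(pair(c, pair(c, 0)), pair(pair(g(pair(c, pair(c, 0)), g(pair(c, pair(c, 0)), b)), g(pair(c, pair(c, 0)), 0)), k(c, c)))   [R4 at 1.2.2]
2. g(pair(c, pair(c, 0)), pair(pair(g(pair(c, pair(c, 0)), g(pair(c, pair(c, 0)), b)), g(pair(c, pair(c, 0)), 0)), k(c, c)))  →  pair(pair(g(pair(c, pair(c, 0)), g(pair(c, pair(c, 0)), b)), g(pair(c, pair(c, 0)), 0)), k(c, c))   [R4 at ε]
3. pair(pair(g(pair(c, pair(c, 0)), g(pair(c, pair(c, 0)), b)), g(pair(c, pair(c, 0)), 0)), k(c, c))  →  pair(pair(g(pair(c, pair(c, 0)), b), g(pair(c, pair(c, 0)), 0)), k(c, c))   [R4 at 1.1]
4. pair(pair(g(pair(c, pair(c, 0)), b), g(pair(c, pair(c, 0)), 0)), k(c, c))  →  pair(pair(b, g(pair(c, pair(c, 0)), 0)), k(c, c))   [R4 at 1.1]
5. pair(pair(b, g(pair(c, pair(c, 0)), 0)), k(c, c))  →  pair(pair(b, 0), k(c, c))   [R4 at 1.2]
6. pair(pair(b, 0), k(c, c))  →  pair(pair(b, 0), b)   [R6 at 2]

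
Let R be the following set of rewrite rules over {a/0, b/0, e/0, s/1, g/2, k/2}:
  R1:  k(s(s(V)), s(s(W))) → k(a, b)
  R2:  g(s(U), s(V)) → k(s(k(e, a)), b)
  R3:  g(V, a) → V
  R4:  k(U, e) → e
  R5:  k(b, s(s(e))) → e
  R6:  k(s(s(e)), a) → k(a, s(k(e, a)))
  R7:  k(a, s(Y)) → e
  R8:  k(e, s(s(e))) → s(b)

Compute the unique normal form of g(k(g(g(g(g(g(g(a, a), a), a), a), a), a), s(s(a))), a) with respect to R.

1. g(k(g(g(g(g(g(g(a, a), a), a), a), a), a), s(s(a))), a)  →  k(g(g(g(g(g(g(a, a), a), a), a), a), a), s(s(a)))   [R3 at ε]
2. k(g(g(g(g(g(g(a, a), a), a), a), a), a), s(s(a)))  →  k(g(g(g(g(g(a, a), a), a), a), a), s(s(a)))   [R3 at 1]
3. k(g(g(g(g(g(a, a), a), a), a), a), s(s(a)))  →  k(g(g(g(g(a, a), a), a), a), s(s(a)))   [R3 at 1]
4. k(g(g(g(g(a, a), a), a), a), s(s(a)))  →  k(g(g(g(a, a), a), a), s(s(a)))   [R3 at 1]
5. k(g(g(g(a, a), a), a), s(s(a)))  →  k(g(g(a, a), a), s(s(a)))   [R3 at 1]
6. k(g(g(a, a), a), s(s(a)))  →  k(g(a, a), s(s(a)))   [R3 at 1]
7. k(g(a, a), s(s(a)))  →  k(a, s(s(a)))   [R3 at 1]
8. k(a, s(s(a)))  →  e   [R7 at ε]

e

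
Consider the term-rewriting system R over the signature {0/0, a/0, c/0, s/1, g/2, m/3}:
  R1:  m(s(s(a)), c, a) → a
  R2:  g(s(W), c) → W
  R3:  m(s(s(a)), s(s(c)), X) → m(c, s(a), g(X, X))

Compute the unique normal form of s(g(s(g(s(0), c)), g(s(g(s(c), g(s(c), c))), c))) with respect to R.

1. s(g(s(g(s(0), c)), g(s(g(s(c), g(s(c), c))), c)))  →  s(g(s(0), g(s(g(s(c), g(s(c), c))), c)))   [R2 at 1.1.1]
2. s(g(s(0), g(s(g(s(c), g(s(c), c))), c)))  →  s(g(s(0), g(s(c), g(s(c), c))))   [R2 at 1.2]
3. s(g(s(0), g(s(c), g(s(c), c))))  →  s(g(s(0), g(s(c), c)))   [R2 at 1.2.2]
4. s(g(s(0), g(s(c), c)))  →  s(g(s(0), c))   [R2 at 1.2]
5. s(g(s(0), c))  →  s(0)   [R2 at 1]

s(0)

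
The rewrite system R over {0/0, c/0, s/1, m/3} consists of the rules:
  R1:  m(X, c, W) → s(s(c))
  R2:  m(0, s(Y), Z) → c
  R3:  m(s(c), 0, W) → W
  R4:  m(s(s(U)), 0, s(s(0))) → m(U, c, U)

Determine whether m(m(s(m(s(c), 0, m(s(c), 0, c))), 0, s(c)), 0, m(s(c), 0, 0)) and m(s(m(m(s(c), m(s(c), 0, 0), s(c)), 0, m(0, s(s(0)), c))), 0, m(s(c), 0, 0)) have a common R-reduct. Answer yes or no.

yes — NF(t₁) = 0, NF(t₂) = 0

Reduce t₁ = m(m(s(m(s(c), 0, m(s(c), 0, c))), 0, s(c)), 0, m(s(c), 0, 0)):
1. m(m(s(m(s(c), 0, m(s(c), 0, c))), 0, s(c)), 0, m(s(c), 0, 0))  →  m(m(s(m(s(c), 0, c)), 0, s(c)), 0, m(s(c), 0, 0))   [R3 at 1.1.1]
2. m(m(s(m(s(c), 0, c)), 0, s(c)), 0, m(s(c), 0, 0))  →  m(m(s(c), 0, s(c)), 0, m(s(c), 0, 0))   [R3 at 1.1.1]
3. m(m(s(c), 0, s(c)), 0, m(s(c), 0, 0))  →  m(s(c), 0, m(s(c), 0, 0))   [R3 at 1]
4. m(s(c), 0, m(s(c), 0, 0))  →  m(s(c), 0, 0)   [R3 at ε]
5. m(s(c), 0, 0)  →  0   [R3 at ε]

Reduce t₂ = m(s(m(m(s(c), m(s(c), 0, 0), s(c)), 0, m(0, s(s(0)), c))), 0, m(s(c), 0, 0)):
1. m(s(m(m(s(c), m(s(c), 0, 0), s(c)), 0, m(0, s(s(0)), c))), 0, m(s(c), 0, 0))  →  m(s(m(m(s(c), 0, s(c)), 0, m(0, s(s(0)), c))), 0, m(s(c), 0, 0))   [R3 at 1.1.1.2]
2. m(s(m(m(s(c), 0, s(c)), 0, m(0, s(s(0)), c))), 0, m(s(c), 0, 0))  →  m(s(m(s(c), 0, m(0, s(s(0)), c))), 0, m(s(c), 0, 0))   [R3 at 1.1.1]
3. m(s(m(s(c), 0, m(0, s(s(0)), c))), 0, m(s(c), 0, 0))  →  m(s(m(0, s(s(0)), c)), 0, m(s(c), 0, 0))   [R3 at 1.1]
4. m(s(m(0, s(s(0)), c)), 0, m(s(c), 0, 0))  →  m(s(c), 0, m(s(c), 0, 0))   [R2 at 1.1]
5. m(s(c), 0, m(s(c), 0, 0))  →  m(s(c), 0, 0)   [R3 at ε]
6. m(s(c), 0, 0)  →  0   [R3 at ε]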